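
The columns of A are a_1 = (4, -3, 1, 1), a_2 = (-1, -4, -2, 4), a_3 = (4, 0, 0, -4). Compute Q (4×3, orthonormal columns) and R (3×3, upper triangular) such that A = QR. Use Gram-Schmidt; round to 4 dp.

a_1 = (4, -3, 1, 1); ‖a_1‖ = 5.1962, so q_1 = (0.7698, -0.5774, 0.1925, 0.1925).
q_1·a_2 = 0.7698·(-1) + (-0.5774)·(-4) + 0.1925·(-2) + 0.1925·4 = 1.9245.
u_2 = a_2 − 1.9245·q_1 = (-2.4815, -2.8889, -2.3704, 3.6296).
‖u_2‖ = 5.7703, so q_2 = (-0.4300, -0.5006, -0.4108, 0.6290).
q_1·a_3 = 0.7698·4 + (-0.5774)·0 + 0.1925·0 + 0.1925·(-4) = 2.3094; q_2·a_3 = (-0.4300)·4 + (-0.5006)·0 + (-0.4108)·0 + 0.6290·(-4) = -4.2363.
u_3 = a_3 − 2.3094·q_1 + 4.2363·q_2 = (0.4004, -0.7875, -2.1846, -1.7798).
‖u_3‖ = 2.9531, so q_3 = (0.1356, -0.2667, -0.7398, -0.6027).

Q = [[0.7698, -0.4300, 0.1356], [-0.5774, -0.5006, -0.2667], [0.1925, -0.4108, -0.7398], [0.1925, 0.6290, -0.6027]], R = [[5.1962, 1.9245, 2.3094], [0.0000, 5.7703, -4.2363], [0.0000, 0.0000, 2.9531]]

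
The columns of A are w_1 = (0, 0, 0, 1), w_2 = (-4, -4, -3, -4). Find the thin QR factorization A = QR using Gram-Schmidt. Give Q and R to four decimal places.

Q = [[0.0000, -0.6247], [0.0000, -0.6247], [0.0000, -0.4685], [1.0000, 0.0000]], R = [[1.0000, -4.0000], [0.0000, 6.4031]]

w_1 = (0, 0, 0, 1); ‖w_1‖ = 1.0000, so e_1 = (0.0000, 0.0000, 0.0000, 1.0000).
e_1·w_2 = 0.0000·(-4) + 0.0000·(-4) + 0.0000·(-3) + 1.0000·(-4) = -4.0000.
u_2 = w_2 + 4.0000·e_1 = (-4.0000, -4.0000, -3.0000, 0.0000).
‖u_2‖ = 6.4031, so e_2 = (-0.6247, -0.6247, -0.4685, 0.0000).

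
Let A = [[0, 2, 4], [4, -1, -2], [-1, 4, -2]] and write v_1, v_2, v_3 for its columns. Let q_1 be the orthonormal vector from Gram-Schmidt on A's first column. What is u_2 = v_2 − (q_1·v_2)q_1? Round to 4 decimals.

v_1 = (0, 4, -1); ‖v_1‖ = 4.1231, so q_1 = (0.0000, 0.9701, -0.2425).
q_1·v_2 = 0.0000·2 + 0.9701·(-1) + (-0.2425)·4 = -1.9403.
u_2 = v_2 + 1.9403·q_1 = (2.0000, 0.8824, 3.5294).

u_2 = (2.0000, 0.8824, 3.5294)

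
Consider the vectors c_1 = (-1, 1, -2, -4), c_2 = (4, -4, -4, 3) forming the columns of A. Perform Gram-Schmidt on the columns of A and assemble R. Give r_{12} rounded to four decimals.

r_{12} = -2.5584

c_1 = (-1, 1, -2, -4); ‖c_1‖ = 4.6904, so e_1 = (-0.2132, 0.2132, -0.4264, -0.8528).
r_{12} = e_1·c_2 = -2.5584.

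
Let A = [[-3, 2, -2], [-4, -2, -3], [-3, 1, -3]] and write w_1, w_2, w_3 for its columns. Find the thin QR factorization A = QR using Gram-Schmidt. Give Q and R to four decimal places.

w_1 = (-3, -4, -3); ‖w_1‖ = 5.8310, so e_1 = (-0.5145, -0.6860, -0.5145).
e_1·w_2 = (-0.5145)·2 + (-0.6860)·(-2) + (-0.5145)·1 = -0.1715.
u_2 = w_2 + 0.1715·e_1 = (1.9118, -2.1176, 0.9118).
‖u_2‖ = 2.9951, so e_2 = (0.6383, -0.7070, 0.3044).
e_1·w_3 = (-0.5145)·(-2) + (-0.6860)·(-3) + (-0.5145)·(-3) = 4.6305; e_2·w_3 = 0.6383·(-2) + (-0.7070)·(-3) + 0.3044·(-3) = -0.0687.
u_3 = w_3 − 4.6305·e_1 + 0.0687·e_2 = (0.4262, 0.1279, -0.5967).
‖u_3‖ = 0.7444, so e_3 = (0.5726, 0.1718, -0.8016).

Q = [[-0.5145, 0.6383, 0.5726], [-0.6860, -0.7070, 0.1718], [-0.5145, 0.3044, -0.8016]], R = [[5.8310, -0.1715, 4.6305], [0.0000, 2.9951, -0.0687], [0.0000, 0.0000, 0.7444]]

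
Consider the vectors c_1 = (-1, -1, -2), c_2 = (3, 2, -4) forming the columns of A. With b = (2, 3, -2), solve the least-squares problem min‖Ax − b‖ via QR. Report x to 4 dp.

x = (-0.5394, 0.7455)

c_1 = (-1, -1, -2); ‖c_1‖ = 2.4495, so e_1 = (-0.4082, -0.4082, -0.8165).
e_1·c_2 = (-0.4082)·3 + (-0.4082)·2 + (-0.8165)·(-4) = 1.2247.
u_2 = c_2 − 1.2247·e_1 = (3.5000, 2.5000, -3.0000).
‖u_2‖ = 5.2440, so e_2 = (0.6674, 0.4767, -0.5721).
Qᵀb = (-0.4082, 3.9092).
Back-substitute: x_2 = 3.9092/5.2440 = 0.7455.
x_1 = (-0.4082 − 1.2247·0.7455)/2.4495 = -0.5394.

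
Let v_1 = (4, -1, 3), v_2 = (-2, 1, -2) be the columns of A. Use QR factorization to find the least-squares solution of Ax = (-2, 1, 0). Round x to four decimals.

x = (-0.6667, -0.5556)

v_1 = (4, -1, 3); ‖v_1‖ = 5.0990, so q_1 = (0.7845, -0.1961, 0.5883).
q_1·v_2 = 0.7845·(-2) + (-0.1961)·1 + 0.5883·(-2) = -2.9417.
u_2 = v_2 + 2.9417·q_1 = (0.3077, 0.4231, -0.2692).
‖u_2‖ = 0.5883, so q_2 = (0.5230, 0.7191, -0.4576).
Qᵀb = (-1.7650, -0.3269).
Back-substitute: x_2 = -0.3269/0.5883 = -0.5556.
x_1 = (-1.7650 + 2.9417·(-0.5556))/5.0990 = -0.6667.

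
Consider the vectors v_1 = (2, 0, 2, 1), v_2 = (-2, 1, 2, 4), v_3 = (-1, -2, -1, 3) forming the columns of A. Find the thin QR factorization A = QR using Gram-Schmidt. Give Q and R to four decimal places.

e_1 = v_1/‖v_1‖ = (2, 0, 2, 1)/3.0000 = (0.6667, 0.0000, 0.6667, 0.3333).
r_{12} = e_1·v_2 = 1.3333.
u_2 = v_2 − 1.3333·e_1 = (-2.8889, 1.0000, 1.1111, 3.5556).
‖u_2‖ = 4.8189, so e_2 = (-0.5995, 0.2075, 0.2306, 0.7378).
r_{13} = e_1·v_3 = -0.3333; r_{23} = e_2·v_3 = 2.1674.
u_3 = v_3 + 0.3333·e_1 − 2.1674·e_2 = (0.5215, -2.4498, -1.2775, 1.5120).
‖u_3‖ = 3.1924, so e_3 = (0.1634, -0.7674, -0.4002, 0.4736).

Q = [[0.6667, -0.5995, 0.1634], [0.0000, 0.2075, -0.7674], [0.6667, 0.2306, -0.4002], [0.3333, 0.7378, 0.4736]], R = [[3.0000, 1.3333, -0.3333], [0.0000, 4.8189, 2.1674], [0.0000, 0.0000, 3.1924]]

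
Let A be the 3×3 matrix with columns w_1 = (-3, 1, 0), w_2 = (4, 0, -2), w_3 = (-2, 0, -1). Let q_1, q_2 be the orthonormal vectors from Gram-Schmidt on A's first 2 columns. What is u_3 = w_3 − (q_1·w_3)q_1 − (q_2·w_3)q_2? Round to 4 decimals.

q_1 = w_1/‖w_1‖ = (-3, 1, 0)/3.1623 = (-0.9487, 0.3162, 0.0000).
r_{12} = q_1·w_2 = -3.7947.
u_2 = w_2 + 3.7947·q_1 = (0.4000, 1.2000, -2.0000).
‖u_2‖ = 2.3664, so q_2 = (0.1690, 0.5071, -0.8452).
r_{13} = q_1·w_3 = 1.8974; r_{23} = q_2·w_3 = 0.5071.
u_3 = w_3 − 1.8974·q_1 − 0.5071·q_2 = (-0.2857, -0.8571, -0.5714).

u_3 = (-0.2857, -0.8571, -0.5714)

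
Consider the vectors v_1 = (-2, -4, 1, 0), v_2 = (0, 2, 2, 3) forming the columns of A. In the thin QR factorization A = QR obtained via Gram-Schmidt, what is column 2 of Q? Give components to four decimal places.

e_2 = (-0.1462, 0.2192, 0.5846, 0.7673)

v_1 = (-2, -4, 1, 0); ‖v_1‖ = 4.5826, so e_1 = (-0.4364, -0.8729, 0.2182, 0.0000).
e_1·v_2 = (-0.4364)·0 + (-0.8729)·2 + 0.2182·2 + 0.0000·3 = -1.3093.
u_2 = v_2 + 1.3093·e_1 = (-0.5714, 0.8571, 2.2857, 3.0000).
‖u_2‖ = 3.9097, so e_2 = (-0.1462, 0.2192, 0.5846, 0.7673).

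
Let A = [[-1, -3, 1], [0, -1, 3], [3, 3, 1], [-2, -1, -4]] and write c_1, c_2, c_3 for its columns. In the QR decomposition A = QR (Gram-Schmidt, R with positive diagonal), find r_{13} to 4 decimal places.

c_1 = (-1, 0, 3, -2); ‖c_1‖ = 3.7417, so e_1 = (-0.2673, 0.0000, 0.8018, -0.5345).
r_{13} = e_1·c_3 = 2.6726.

r_{13} = 2.6726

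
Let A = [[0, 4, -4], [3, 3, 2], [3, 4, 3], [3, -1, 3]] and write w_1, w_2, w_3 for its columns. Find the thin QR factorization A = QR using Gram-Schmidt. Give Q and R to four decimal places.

w_1 = (0, 3, 3, 3); ‖w_1‖ = 5.1962, so q_1 = (0.0000, 0.5774, 0.5774, 0.5774).
q_1·w_2 = 0.0000·4 + 0.5774·3 + 0.5774·4 + 0.5774·(-1) = 3.4641.
u_2 = w_2 − 3.4641·q_1 = (4.0000, 1.0000, 2.0000, -3.0000).
‖u_2‖ = 5.4772, so q_2 = (0.7303, 0.1826, 0.3651, -0.5477).
q_1·w_3 = 0.0000·(-4) + 0.5774·2 + 0.5774·3 + 0.5774·3 = 4.6188; q_2·w_3 = 0.7303·(-4) + 0.1826·2 + 0.3651·3 + (-0.5477)·3 = -3.1038.
u_3 = w_3 − 4.6188·q_1 + 3.1038·q_2 = (-1.7333, -0.1000, 1.4667, -1.3667).
‖u_3‖ = 2.6520, so q_3 = (-0.6536, -0.0377, 0.5530, -0.5153).

Q = [[0.0000, 0.7303, -0.6536], [0.5774, 0.1826, -0.0377], [0.5774, 0.3651, 0.5530], [0.5774, -0.5477, -0.5153]], R = [[5.1962, 3.4641, 4.6188], [0.0000, 5.4772, -3.1038], [0.0000, 0.0000, 2.6520]]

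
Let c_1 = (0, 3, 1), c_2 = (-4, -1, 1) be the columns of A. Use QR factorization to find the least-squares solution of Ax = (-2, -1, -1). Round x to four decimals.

c_1 = (0, 3, 1); ‖c_1‖ = 3.1623, so q_1 = (0.0000, 0.9487, 0.3162).
q_1·c_2 = 0.0000·(-4) + 0.9487·(-1) + 0.3162·1 = -0.6325.
u_2 = c_2 + 0.6325·q_1 = (-4.0000, -0.4000, 1.2000).
‖u_2‖ = 4.1952, so q_2 = (-0.9535, -0.0953, 0.2860).
Qᵀb = (-1.2649, 1.7162).
Back-substitute: x_2 = 1.7162/4.1952 = 0.4091.
x_1 = (-1.2649 + 0.6325·0.4091)/3.1623 = -0.3182.

x = (-0.3182, 0.4091)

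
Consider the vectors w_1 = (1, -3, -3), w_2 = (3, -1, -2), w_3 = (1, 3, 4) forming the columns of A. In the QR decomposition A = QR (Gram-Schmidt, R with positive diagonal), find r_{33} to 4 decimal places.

r_{33} = 1.2675

w_1 = (1, -3, -3); ‖w_1‖ = 4.3589, so q_1 = (0.2294, -0.6882, -0.6882).
q_1·w_2 = 0.2294·3 + (-0.6882)·(-1) + (-0.6882)·(-2) = 2.7530.
u_2 = w_2 − 2.7530·q_1 = (2.3684, 0.8947, -0.1053).
‖u_2‖ = 2.5340, so q_2 = (0.9347, 0.3531, -0.0415).
q_1·w_3 = 0.2294·1 + (-0.6882)·3 + (-0.6882)·4 = -4.5883; q_2·w_3 = 0.9347·1 + 0.3531·3 + (-0.0415)·4 = 1.8278.
u_3 = w_3 + 4.5883·q_1 − 1.8278·q_2 = (0.3443, -0.8033, 0.9180).
r_{33} = ‖u_3‖ = 1.2675.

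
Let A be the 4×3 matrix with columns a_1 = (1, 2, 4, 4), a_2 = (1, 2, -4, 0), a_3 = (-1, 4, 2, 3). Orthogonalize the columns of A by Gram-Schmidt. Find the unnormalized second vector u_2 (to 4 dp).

q_1 = a_1/‖a_1‖ = (1, 2, 4, 4)/6.0828 = (0.1644, 0.3288, 0.6576, 0.6576).
r_{12} = q_1·a_2 = -1.8084.
u_2 = a_2 + 1.8084·q_1 = (1.2973, 2.5946, -2.8108, 1.1892).

u_2 = (1.2973, 2.5946, -2.8108, 1.1892)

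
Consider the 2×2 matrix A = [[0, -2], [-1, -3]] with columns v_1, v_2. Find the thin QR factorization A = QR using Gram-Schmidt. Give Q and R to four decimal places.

Q = [[0.0000, -1.0000], [-1.0000, 0.0000]], R = [[1.0000, 3.0000], [0.0000, 2.0000]]

v_1 = (0, -1); ‖v_1‖ = 1.0000, so e_1 = (0.0000, -1.0000).
e_1·v_2 = 0.0000·(-2) + (-1.0000)·(-3) = 3.0000.
u_2 = v_2 − 3.0000·e_1 = (-2.0000, 0.0000).
‖u_2‖ = 2.0000, so e_2 = (-1.0000, 0.0000).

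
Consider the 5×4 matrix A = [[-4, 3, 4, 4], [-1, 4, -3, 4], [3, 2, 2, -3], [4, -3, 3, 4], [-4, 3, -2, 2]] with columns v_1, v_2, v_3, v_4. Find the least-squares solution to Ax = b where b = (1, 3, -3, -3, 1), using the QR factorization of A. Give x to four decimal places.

x = (-0.3984, 0.0105, -0.4188, 0.1472)

v_1 = (-4, -1, 3, 4, -4); ‖v_1‖ = 7.6158, so e_1 = (-0.5252, -0.1313, 0.3939, 0.5252, -0.5252).
e_1·v_2 = (-0.5252)·3 + (-0.1313)·4 + 0.3939·2 + 0.5252·(-3) + (-0.5252)·3 = -4.4644.
u_2 = v_2 + 4.4644·e_1 = (0.6552, 3.4138, 3.7586, -0.6552, 0.6552).
‖u_2‖ = 5.2028, so e_2 = (0.1259, 0.6561, 0.7224, -0.1259, 0.1259).
e_1·v_3 = (-0.5252)·4 + (-0.1313)·(-3) + 0.3939·2 + 0.5252·3 + (-0.5252)·(-2) = 1.7070; e_2·v_3 = 0.1259·4 + 0.6561·(-3) + 0.7224·2 + (-0.1259)·3 + 0.1259·(-2) = -0.6495.
u_3 = v_3 − 1.7070·e_1 + 0.6495·e_2 = (4.9783, -2.3497, 1.7968, 2.0217, -1.0217).
‖u_3‖ = 6.2181, so e_3 = (0.8006, -0.3779, 0.2890, 0.3251, -0.1643).
e_1·v_4 = (-0.5252)·4 + (-0.1313)·4 + 0.3939·(-3) + 0.5252·4 + (-0.5252)·2 = -2.7574; e_2·v_4 = 0.1259·4 + 0.6561·4 + 0.7224·(-3) + (-0.1259)·4 + 0.1259·2 = 0.7092; e_3·v_4 = 0.8006·4 + (-0.3779)·4 + 0.2890·(-3) + 0.3251·4 + (-0.1643)·2 = 1.7960.
u_4 = v_4 + 2.7574·e_1 − 0.7092·e_2 − 1.7960·e_3 = (1.0245, 3.8513, -2.9451, 4.9537, 0.7575).
‖u_4‖ = 7.0476, so e_4 = (0.1454, 0.5465, -0.4179, 0.7029, 0.1075).
Qᵀb = (-4.2018, 0.4308, -2.3396, 1.0373).
Back-substitute: x_4 = 1.0373/7.0476 = 0.1472.
x_3 = (-2.3396 − 1.7960·0.1472)/6.2181 = -0.4188.
x_2 = (0.4308 + 0.6495·(-0.4188) − 0.7092·0.1472)/5.2028 = 0.0105.
x_1 = (-4.2018 + 4.4644·0.0105 − 1.7070·(-0.4188) + 2.7574·0.1472)/7.6158 = -0.3984.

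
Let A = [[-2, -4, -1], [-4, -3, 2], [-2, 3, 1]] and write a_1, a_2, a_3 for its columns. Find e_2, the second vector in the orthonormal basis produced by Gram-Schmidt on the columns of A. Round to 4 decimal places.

e_2 = (-0.5575, -0.1312, 0.8198)

a_1 = (-2, -4, -2); ‖a_1‖ = 4.8990, so e_1 = (-0.4082, -0.8165, -0.4082).
e_1·a_2 = (-0.4082)·(-4) + (-0.8165)·(-3) + (-0.4082)·3 = 2.8577.
u_2 = a_2 − 2.8577·e_1 = (-2.8333, -0.6667, 4.1667).
‖u_2‖ = 5.0827, so e_2 = (-0.5575, -0.1312, 0.8198).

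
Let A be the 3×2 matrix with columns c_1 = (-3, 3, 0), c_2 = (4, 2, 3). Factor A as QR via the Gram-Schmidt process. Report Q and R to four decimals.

c_1 = (-3, 3, 0); ‖c_1‖ = 4.2426, so q_1 = (-0.7071, 0.7071, 0.0000).
q_1·c_2 = (-0.7071)·4 + 0.7071·2 + 0.0000·3 = -1.4142.
u_2 = c_2 + 1.4142·q_1 = (3.0000, 3.0000, 3.0000).
‖u_2‖ = 5.1962, so q_2 = (0.5774, 0.5774, 0.5774).

Q = [[-0.7071, 0.5774], [0.7071, 0.5774], [0.0000, 0.5774]], R = [[4.2426, -1.4142], [0.0000, 5.1962]]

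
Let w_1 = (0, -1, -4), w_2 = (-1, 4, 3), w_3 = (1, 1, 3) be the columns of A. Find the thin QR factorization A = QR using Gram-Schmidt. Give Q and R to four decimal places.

Q = [[0.0000, -0.3023, 0.9532], [-0.2425, 0.9247, 0.2933], [-0.9701, -0.2312, -0.0733]], R = [[4.1231, -3.8806, -3.1530], [0.0000, 3.3077, -0.0711], [0.0000, 0.0000, 1.0265]]

w_1 = (0, -1, -4); ‖w_1‖ = 4.1231, so q_1 = (0.0000, -0.2425, -0.9701).
q_1·w_2 = 0.0000·(-1) + (-0.2425)·4 + (-0.9701)·3 = -3.8806.
u_2 = w_2 + 3.8806·q_1 = (-1.0000, 3.0588, -0.7647).
‖u_2‖ = 3.3077, so q_2 = (-0.3023, 0.9247, -0.2312).
q_1·w_3 = 0.0000·1 + (-0.2425)·1 + (-0.9701)·3 = -3.1530; q_2·w_3 = (-0.3023)·1 + 0.9247·1 + (-0.2312)·3 = -0.0711.
u_3 = w_3 + 3.1530·q_1 + 0.0711·q_2 = (0.9785, 0.3011, -0.0753).
‖u_3‖ = 1.0265, so q_3 = (0.9532, 0.2933, -0.0733).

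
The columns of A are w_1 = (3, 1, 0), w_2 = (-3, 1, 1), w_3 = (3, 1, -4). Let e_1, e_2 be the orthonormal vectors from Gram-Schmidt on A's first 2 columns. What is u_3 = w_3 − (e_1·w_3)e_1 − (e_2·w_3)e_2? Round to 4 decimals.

u_3 = (-0.5217, 1.5652, -3.1304)

w_1 = (3, 1, 0); ‖w_1‖ = 3.1623, so e_1 = (0.9487, 0.3162, 0.0000).
e_1·w_2 = 0.9487·(-3) + 0.3162·1 + 0.0000·1 = -2.5298.
u_2 = w_2 + 2.5298·e_1 = (-0.6000, 1.8000, 1.0000).
‖u_2‖ = 2.1448, so e_2 = (-0.2798, 0.8393, 0.4663).
e_1·w_3 = 0.9487·3 + 0.3162·1 + 0.0000·(-4) = 3.1623; e_2·w_3 = (-0.2798)·3 + 0.8393·1 + 0.4663·(-4) = -1.8650.
u_3 = w_3 − 3.1623·e_1 + 1.8650·e_2 = (-0.5217, 1.5652, -3.1304).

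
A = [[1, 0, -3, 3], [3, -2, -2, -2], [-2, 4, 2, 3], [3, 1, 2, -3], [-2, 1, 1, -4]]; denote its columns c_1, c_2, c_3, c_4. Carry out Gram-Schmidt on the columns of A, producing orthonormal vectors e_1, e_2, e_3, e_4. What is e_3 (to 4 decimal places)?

e_1 = c_1/‖c_1‖ = (1, 3, -2, 3, -2)/5.1962 = (0.1925, 0.5774, -0.3849, 0.5774, -0.3849).
r_{12} = e_1·c_2 = -2.5019.
u_2 = c_2 + 2.5019·e_1 = (0.4815, -0.5556, 3.0370, 2.4444, 0.0370).
‖u_2‖ = 3.9675, so e_2 = (0.1214, -0.1400, 0.7655, 0.6161, 0.0093).
r_{13} = e_1·c_3 = -1.7321; r_{23} = e_2·c_3 = 2.6885.
u_3 = c_3 + 1.7321·e_1 − 2.6885·e_2 = (-2.9929, -0.6235, -0.7247, 1.3435, 0.3082).
‖u_3‖ = 3.4310, so e_3 = (-0.8723, -0.1817, -0.2112, 0.3916, 0.0898).

e_3 = (-0.8723, -0.1817, -0.2112, 0.3916, 0.0898)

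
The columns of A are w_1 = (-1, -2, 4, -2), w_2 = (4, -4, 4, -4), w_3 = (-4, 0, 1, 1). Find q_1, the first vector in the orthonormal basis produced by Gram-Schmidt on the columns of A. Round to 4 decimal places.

q_1 = (-0.2000, -0.4000, 0.8000, -0.4000)

w_1 = (-1, -2, 4, -2); ‖w_1‖ = 5.0000, so q_1 = (-0.2000, -0.4000, 0.8000, -0.4000).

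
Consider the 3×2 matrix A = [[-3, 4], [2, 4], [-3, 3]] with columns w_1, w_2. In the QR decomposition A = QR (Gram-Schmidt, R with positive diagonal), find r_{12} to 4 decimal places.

w_1 = (-3, 2, -3); ‖w_1‖ = 4.6904, so e_1 = (-0.6396, 0.4264, -0.6396).
r_{12} = e_1·w_2 = -2.7716.

r_{12} = -2.7716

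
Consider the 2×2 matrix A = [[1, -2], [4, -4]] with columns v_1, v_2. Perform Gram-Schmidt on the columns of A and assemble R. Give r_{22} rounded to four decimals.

e_1 = v_1/‖v_1‖ = (1, 4)/4.1231 = (0.2425, 0.9701).
r_{12} = e_1·v_2 = -4.3656.
u_2 = v_2 + 4.3656·e_1 = (-0.9412, 0.2353).
r_{22} = ‖u_2‖ = 0.9701.

r_{22} = 0.9701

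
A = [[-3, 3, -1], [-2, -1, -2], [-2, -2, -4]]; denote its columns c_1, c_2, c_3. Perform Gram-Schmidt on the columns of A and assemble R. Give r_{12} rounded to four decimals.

r_{12} = -0.7276

c_1 = (-3, -2, -2); ‖c_1‖ = 4.1231, so q_1 = (-0.7276, -0.4851, -0.4851).
r_{12} = q_1·c_2 = -0.7276.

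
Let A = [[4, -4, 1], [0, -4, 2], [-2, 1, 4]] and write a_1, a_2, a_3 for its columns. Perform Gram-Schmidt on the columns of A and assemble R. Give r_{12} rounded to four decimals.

a_1 = (4, 0, -2); ‖a_1‖ = 4.4721, so q_1 = (0.8944, 0.0000, -0.4472).
r_{12} = q_1·a_2 = -4.0249.

r_{12} = -4.0249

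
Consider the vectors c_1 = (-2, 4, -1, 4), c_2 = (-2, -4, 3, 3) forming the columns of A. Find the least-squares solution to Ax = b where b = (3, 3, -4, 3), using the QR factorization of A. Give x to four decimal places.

q_1 = c_1/‖c_1‖ = (-2, 4, -1, 4)/6.0828 = (-0.3288, 0.6576, -0.1644, 0.6576).
r_{12} = q_1·c_2 = -0.4932.
u_2 = c_2 + 0.4932·q_1 = (-2.1622, -3.6757, 2.9189, 3.3243).
‖u_2‖ = 6.1447, so q_2 = (-0.3519, -0.5982, 0.4750, 0.5410).
Qᵀb = (3.6168, -3.1273).
Back-substitute: x_2 = -3.1273/6.1447 = -0.5089.
x_1 = (3.6168 + 0.4932·(-0.5089))/6.0828 = 0.5533.

x = (0.5533, -0.5089)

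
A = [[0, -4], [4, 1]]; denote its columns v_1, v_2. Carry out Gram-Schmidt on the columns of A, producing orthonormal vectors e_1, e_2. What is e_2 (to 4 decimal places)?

v_1 = (0, 4); ‖v_1‖ = 4.0000, so e_1 = (0.0000, 1.0000).
e_1·v_2 = 0.0000·(-4) + 1.0000·1 = 1.0000.
u_2 = v_2 − 1.0000·e_1 = (-4.0000, 0.0000).
‖u_2‖ = 4.0000, so e_2 = (-1.0000, 0.0000).

e_2 = (-1.0000, 0.0000)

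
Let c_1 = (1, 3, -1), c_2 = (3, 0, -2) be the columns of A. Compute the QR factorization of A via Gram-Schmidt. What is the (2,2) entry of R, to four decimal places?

r_{22} = 3.2753

c_1 = (1, 3, -1); ‖c_1‖ = 3.3166, so e_1 = (0.3015, 0.9045, -0.3015).
e_1·c_2 = 0.3015·3 + 0.9045·0 + (-0.3015)·(-2) = 1.5076.
u_2 = c_2 − 1.5076·e_1 = (2.5455, -1.3636, -1.5455).
r_{22} = ‖u_2‖ = 3.2753.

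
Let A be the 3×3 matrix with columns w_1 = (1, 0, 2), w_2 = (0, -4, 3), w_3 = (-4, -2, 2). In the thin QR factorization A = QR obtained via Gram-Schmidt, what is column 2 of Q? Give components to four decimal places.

w_1 = (1, 0, 2); ‖w_1‖ = 2.2361, so e_1 = (0.4472, 0.0000, 0.8944).
e_1·w_2 = 0.4472·0 + 0.0000·(-4) + 0.8944·3 = 2.6833.
u_2 = w_2 − 2.6833·e_1 = (-1.2000, -4.0000, 0.6000).
‖u_2‖ = 4.2190, so e_2 = (-0.2844, -0.9481, 0.1422).

e_2 = (-0.2844, -0.9481, 0.1422)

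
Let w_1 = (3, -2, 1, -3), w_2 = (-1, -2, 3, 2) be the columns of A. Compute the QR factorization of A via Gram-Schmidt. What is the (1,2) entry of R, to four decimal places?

w_1 = (3, -2, 1, -3); ‖w_1‖ = 4.7958, so e_1 = (0.6255, -0.4170, 0.2085, -0.6255).
r_{12} = e_1·w_2 = -0.4170.

r_{12} = -0.4170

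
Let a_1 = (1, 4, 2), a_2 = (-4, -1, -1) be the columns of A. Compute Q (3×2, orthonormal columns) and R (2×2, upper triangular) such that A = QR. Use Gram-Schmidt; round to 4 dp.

a_1 = (1, 4, 2); ‖a_1‖ = 4.5826, so e_1 = (0.2182, 0.8729, 0.4364).
e_1·a_2 = 0.2182·(-4) + 0.8729·(-1) + 0.4364·(-1) = -2.1822.
u_2 = a_2 + 2.1822·e_1 = (-3.5238, 0.9048, -0.0476).
‖u_2‖ = 3.6384, so e_2 = (-0.9685, 0.2487, -0.0131).

Q = [[0.2182, -0.9685], [0.8729, 0.2487], [0.4364, -0.0131]], R = [[4.5826, -2.1822], [0.0000, 3.6384]]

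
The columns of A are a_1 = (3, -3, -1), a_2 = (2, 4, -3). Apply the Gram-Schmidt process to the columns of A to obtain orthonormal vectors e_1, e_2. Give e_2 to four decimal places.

a_1 = (3, -3, -1); ‖a_1‖ = 4.3589, so e_1 = (0.6882, -0.6882, -0.2294).
e_1·a_2 = 0.6882·2 + (-0.6882)·4 + (-0.2294)·(-3) = -0.6882.
u_2 = a_2 + 0.6882·e_1 = (2.4737, 3.5263, -3.1579).
‖u_2‖ = 5.3410, so e_2 = (0.4631, 0.6602, -0.5913).

e_2 = (0.4631, 0.6602, -0.5913)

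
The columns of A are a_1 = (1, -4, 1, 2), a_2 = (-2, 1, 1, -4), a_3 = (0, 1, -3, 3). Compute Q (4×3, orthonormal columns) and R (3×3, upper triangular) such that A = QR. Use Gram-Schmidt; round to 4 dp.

Q = [[0.2132, -0.3724, -0.6879], [-0.8528, -0.3604, -0.2827], [0.2132, 0.4204, -0.6596], [0.4264, -0.7448, 0.1084]], R = [[4.6904, -2.7716, -0.2132], [0.0000, 3.7839, -3.8560], [0.0000, 0.0000, 2.0213]]

q_1 = a_1/‖a_1‖ = (1, -4, 1, 2)/4.6904 = (0.2132, -0.8528, 0.2132, 0.4264).
r_{12} = q_1·a_2 = -2.7716.
u_2 = a_2 + 2.7716·q_1 = (-1.4091, -1.3636, 1.5909, -2.8182).
‖u_2‖ = 3.7839, so q_2 = (-0.3724, -0.3604, 0.4204, -0.7448).
r_{13} = q_1·a_3 = -0.2132; r_{23} = q_2·a_3 = -3.8560.
u_3 = a_3 + 0.2132·q_1 + 3.8560·q_2 = (-1.3905, -0.5714, -1.3333, 0.2190).
‖u_3‖ = 2.0213, so q_3 = (-0.6879, -0.2827, -0.6596, 0.1084).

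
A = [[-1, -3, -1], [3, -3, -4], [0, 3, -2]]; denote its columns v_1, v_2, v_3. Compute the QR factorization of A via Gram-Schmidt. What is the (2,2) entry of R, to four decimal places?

r_{22} = 4.8374

v_1 = (-1, 3, 0); ‖v_1‖ = 3.1623, so e_1 = (-0.3162, 0.9487, 0.0000).
e_1·v_2 = (-0.3162)·(-3) + 0.9487·(-3) + 0.0000·3 = -1.8974.
u_2 = v_2 + 1.8974·e_1 = (-3.6000, -1.2000, 3.0000).
r_{22} = ‖u_2‖ = 4.8374.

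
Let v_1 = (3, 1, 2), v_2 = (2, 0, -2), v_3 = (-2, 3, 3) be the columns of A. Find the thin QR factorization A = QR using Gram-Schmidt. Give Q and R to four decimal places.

v_1 = (3, 1, 2); ‖v_1‖ = 3.7417, so e_1 = (0.8018, 0.2673, 0.5345).
e_1·v_2 = 0.8018·2 + 0.2673·0 + 0.5345·(-2) = 0.5345.
u_2 = v_2 − 0.5345·e_1 = (1.5714, -0.1429, -2.2857).
‖u_2‖ = 2.7775, so e_2 = (0.5658, -0.0514, -0.8230).
e_1·v_3 = 0.8018·(-2) + 0.2673·3 + 0.5345·3 = 0.8018; e_2·v_3 = 0.5658·(-2) + (-0.0514)·3 + (-0.8230)·3 = -3.7547.
u_3 = v_3 − 0.8018·e_1 + 3.7547·e_2 = (-0.5185, 2.5926, -0.5185).
‖u_3‖ = 2.6943, so e_3 = (-0.1925, 0.9623, -0.1925).

Q = [[0.8018, 0.5658, -0.1925], [0.2673, -0.0514, 0.9623], [0.5345, -0.8230, -0.1925]], R = [[3.7417, 0.5345, 0.8018], [0.0000, 2.7775, -3.7547], [0.0000, 0.0000, 2.6943]]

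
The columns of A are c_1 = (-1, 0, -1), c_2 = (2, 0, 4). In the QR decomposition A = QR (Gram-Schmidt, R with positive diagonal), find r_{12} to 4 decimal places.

c_1 = (-1, 0, -1); ‖c_1‖ = 1.4142, so q_1 = (-0.7071, 0.0000, -0.7071).
r_{12} = q_1·c_2 = -4.2426.

r_{12} = -4.2426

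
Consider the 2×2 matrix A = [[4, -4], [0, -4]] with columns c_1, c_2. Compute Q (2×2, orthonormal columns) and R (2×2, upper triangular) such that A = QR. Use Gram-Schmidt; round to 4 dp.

q_1 = c_1/‖c_1‖ = (4, 0)/4.0000 = (1.0000, 0.0000).
r_{12} = q_1·c_2 = -4.0000.
u_2 = c_2 + 4.0000·q_1 = (0.0000, -4.0000).
‖u_2‖ = 4.0000, so q_2 = (0.0000, -1.0000).

Q = [[1.0000, 0.0000], [0.0000, -1.0000]], R = [[4.0000, -4.0000], [0.0000, 4.0000]]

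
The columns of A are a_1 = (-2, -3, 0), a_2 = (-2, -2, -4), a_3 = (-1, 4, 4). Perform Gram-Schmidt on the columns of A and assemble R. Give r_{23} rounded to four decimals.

r_{23} = -3.5430

a_1 = (-2, -3, 0); ‖a_1‖ = 3.6056, so e_1 = (-0.5547, -0.8321, 0.0000).
e_1·a_2 = (-0.5547)·(-2) + (-0.8321)·(-2) + 0.0000·(-4) = 2.7735.
u_2 = a_2 − 2.7735·e_1 = (-0.4615, 0.3077, -4.0000).
‖u_2‖ = 4.0383, so e_2 = (-0.1143, 0.0762, -0.9905).
r_{23} = e_2·a_3 = -3.5430.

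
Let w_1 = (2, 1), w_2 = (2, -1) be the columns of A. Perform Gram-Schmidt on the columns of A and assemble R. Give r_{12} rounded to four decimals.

w_1 = (2, 1); ‖w_1‖ = 2.2361, so q_1 = (0.8944, 0.4472).
r_{12} = q_1·w_2 = 1.3416.

r_{12} = 1.3416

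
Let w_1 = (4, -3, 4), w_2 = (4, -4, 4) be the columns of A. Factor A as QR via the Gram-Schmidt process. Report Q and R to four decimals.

w_1 = (4, -3, 4); ‖w_1‖ = 6.4031, so q_1 = (0.6247, -0.4685, 0.6247).
q_1·w_2 = 0.6247·4 + (-0.4685)·(-4) + 0.6247·4 = 6.8716.
u_2 = w_2 − 6.8716·q_1 = (-0.2927, -0.7805, -0.2927).
‖u_2‖ = 0.8835, so q_2 = (-0.3313, -0.8835, -0.3313).

Q = [[0.6247, -0.3313], [-0.4685, -0.8835], [0.6247, -0.3313]], R = [[6.4031, 6.8716], [0.0000, 0.8835]]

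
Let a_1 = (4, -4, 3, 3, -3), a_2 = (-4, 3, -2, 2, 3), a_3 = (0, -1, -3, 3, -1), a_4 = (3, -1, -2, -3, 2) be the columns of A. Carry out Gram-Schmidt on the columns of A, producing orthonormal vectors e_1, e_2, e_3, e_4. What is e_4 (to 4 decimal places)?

e_1 = a_1/‖a_1‖ = (4, -4, 3, 3, -3)/7.6811 = (0.5208, -0.5208, 0.3906, 0.3906, -0.3906).
r_{12} = e_1·a_2 = -4.8170.
u_2 = a_2 + 4.8170·e_1 = (-1.4915, 0.4915, -0.1186, 3.8814, 1.1186).
‖u_2‖ = 4.3355, so e_2 = (-0.3440, 0.1134, -0.0274, 0.8952, 0.2580).
r_{13} = e_1·a_3 = 0.9113; r_{23} = e_2·a_3 = 2.3965.
u_3 = a_3 − 0.9113·e_1 − 2.3965·e_2 = (0.3499, -0.7971, -3.2904, 0.4986, -1.2624).
‖u_3‖ = 3.6642, so e_3 = (0.0955, -0.2175, -0.8980, 0.1361, -0.3445).
r_{14} = e_1·a_4 = -0.6509; r_{24} = e_2·a_4 = -3.2604; r_{34} = e_3·a_4 = 1.2026.
u_4 = a_4 + 0.6509·e_1 + 3.2604·e_2 − 1.2026·e_3 = (2.1025, -0.7077, -0.7551, 0.0095, 3.0013).
‖u_4‖ = 3.8078, so e_4 = (0.5521, -0.1859, -0.1983, 0.0025, 0.7882).

e_4 = (0.5521, -0.1859, -0.1983, 0.0025, 0.7882)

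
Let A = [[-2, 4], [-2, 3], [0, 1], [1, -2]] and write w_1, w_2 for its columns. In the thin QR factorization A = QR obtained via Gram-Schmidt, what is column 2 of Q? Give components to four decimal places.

q_2 = (0.3563, -0.4454, 0.8018, -0.1782)

w_1 = (-2, -2, 0, 1); ‖w_1‖ = 3.0000, so q_1 = (-0.6667, -0.6667, 0.0000, 0.3333).
q_1·w_2 = (-0.6667)·4 + (-0.6667)·3 + 0.0000·1 + 0.3333·(-2) = -5.3333.
u_2 = w_2 + 5.3333·q_1 = (0.4444, -0.5556, 1.0000, -0.2222).
‖u_2‖ = 1.2472, so q_2 = (0.3563, -0.4454, 0.8018, -0.1782).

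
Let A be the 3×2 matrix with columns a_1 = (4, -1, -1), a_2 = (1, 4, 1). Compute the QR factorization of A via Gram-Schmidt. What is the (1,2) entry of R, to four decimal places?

r_{12} = -0.2357

a_1 = (4, -1, -1); ‖a_1‖ = 4.2426, so q_1 = (0.9428, -0.2357, -0.2357).
r_{12} = q_1·a_2 = -0.2357.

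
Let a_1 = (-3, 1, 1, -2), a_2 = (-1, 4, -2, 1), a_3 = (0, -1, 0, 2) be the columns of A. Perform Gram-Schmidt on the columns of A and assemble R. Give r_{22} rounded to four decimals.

q_1 = a_1/‖a_1‖ = (-3, 1, 1, -2)/3.8730 = (-0.7746, 0.2582, 0.2582, -0.5164).
r_{12} = q_1·a_2 = 0.7746.
u_2 = a_2 − 0.7746·q_1 = (-0.4000, 3.8000, -2.2000, 1.4000).
r_{22} = ‖u_2‖ = 4.6260.

r_{22} = 4.6260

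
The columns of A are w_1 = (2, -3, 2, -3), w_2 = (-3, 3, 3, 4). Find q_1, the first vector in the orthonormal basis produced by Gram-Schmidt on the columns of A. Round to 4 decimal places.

q_1 = (0.3922, -0.5883, 0.3922, -0.5883)

w_1 = (2, -3, 2, -3); ‖w_1‖ = 5.0990, so q_1 = (0.3922, -0.5883, 0.3922, -0.5883).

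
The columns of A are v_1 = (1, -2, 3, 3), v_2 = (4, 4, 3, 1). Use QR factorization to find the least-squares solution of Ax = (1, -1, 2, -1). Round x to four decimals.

x = (0.2350, 0.0743)

v_1 = (1, -2, 3, 3); ‖v_1‖ = 4.7958, so e_1 = (0.2085, -0.4170, 0.6255, 0.6255).
e_1·v_2 = 0.2085·4 + (-0.4170)·4 + 0.6255·3 + 0.6255·1 = 1.6681.
u_2 = v_2 − 1.6681·e_1 = (3.6522, 4.6957, 1.9565, -0.0435).
‖u_2‖ = 6.2624, so e_2 = (0.5832, 0.7498, 0.3124, -0.0069).
Qᵀb = (1.2511, 0.4652).
Back-substitute: x_2 = 0.4652/6.2624 = 0.0743.
x_1 = (1.2511 − 1.6681·0.0743)/4.7958 = 0.2350.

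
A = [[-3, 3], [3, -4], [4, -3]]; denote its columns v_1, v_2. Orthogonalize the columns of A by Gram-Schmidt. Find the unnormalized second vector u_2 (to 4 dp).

u_2 = (0.0882, -1.0882, 0.8824)

v_1 = (-3, 3, 4); ‖v_1‖ = 5.8310, so q_1 = (-0.5145, 0.5145, 0.6860).
q_1·v_2 = (-0.5145)·3 + 0.5145·(-4) + 0.6860·(-3) = -5.6595.
u_2 = v_2 + 5.6595·q_1 = (0.0882, -1.0882, 0.8824).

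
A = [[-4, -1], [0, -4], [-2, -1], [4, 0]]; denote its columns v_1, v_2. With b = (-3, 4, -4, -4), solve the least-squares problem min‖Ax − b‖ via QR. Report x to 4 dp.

v_1 = (-4, 0, -2, 4); ‖v_1‖ = 6.0000, so q_1 = (-0.6667, 0.0000, -0.3333, 0.6667).
q_1·v_2 = (-0.6667)·(-1) + 0.0000·(-4) + (-0.3333)·(-1) + 0.6667·0 = 1.0000.
u_2 = v_2 − 1.0000·q_1 = (-0.3333, -4.0000, -0.6667, -0.6667).
‖u_2‖ = 4.1231, so q_2 = (-0.0808, -0.9701, -0.1617, -0.1617).
Qᵀb = (0.6667, -2.3445).
Back-substitute: x_2 = -2.3445/4.1231 = -0.5686.
x_1 = (0.6667 − 1.0000·(-0.5686))/6.0000 = 0.2059.

x = (0.2059, -0.5686)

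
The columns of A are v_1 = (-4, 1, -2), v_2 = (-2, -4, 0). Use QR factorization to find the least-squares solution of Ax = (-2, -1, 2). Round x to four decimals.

e_1 = v_1/‖v_1‖ = (-4, 1, -2)/4.5826 = (-0.8729, 0.2182, -0.4364).
r_{12} = e_1·v_2 = 0.8729.
u_2 = v_2 − 0.8729·e_1 = (-1.2381, -4.1905, 0.3810).
‖u_2‖ = 4.3861, so e_2 = (-0.2823, -0.9554, 0.0869).
Qᵀb = (0.6547, 1.6937).
Back-substitute: x_2 = 1.6937/4.3861 = 0.3861.
x_1 = (0.6547 − 0.8729·0.3861)/4.5826 = 0.0693.

x = (0.0693, 0.3861)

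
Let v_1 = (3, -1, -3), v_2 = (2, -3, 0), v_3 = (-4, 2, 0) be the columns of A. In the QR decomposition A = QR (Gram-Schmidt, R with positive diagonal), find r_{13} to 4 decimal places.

r_{13} = -3.2118

v_1 = (3, -1, -3); ‖v_1‖ = 4.3589, so e_1 = (0.6882, -0.2294, -0.6882).
r_{13} = e_1·v_3 = -3.2118.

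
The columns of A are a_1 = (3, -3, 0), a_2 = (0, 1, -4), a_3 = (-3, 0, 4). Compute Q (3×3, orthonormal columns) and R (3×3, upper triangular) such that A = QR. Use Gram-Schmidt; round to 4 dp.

a_1 = (3, -3, 0); ‖a_1‖ = 4.2426, so e_1 = (0.7071, -0.7071, 0.0000).
e_1·a_2 = 0.7071·0 + (-0.7071)·1 + 0.0000·(-4) = -0.7071.
u_2 = a_2 + 0.7071·e_1 = (0.5000, 0.5000, -4.0000).
‖u_2‖ = 4.0620, so e_2 = (0.1231, 0.1231, -0.9847).
e_1·a_3 = 0.7071·(-3) + (-0.7071)·0 + 0.0000·4 = -2.1213; e_2·a_3 = 0.1231·(-3) + 0.1231·0 + (-0.9847)·4 = -4.3082.
u_3 = a_3 + 2.1213·e_1 + 4.3082·e_2 = (-0.9697, -0.9697, -0.2424).
‖u_3‖ = 1.3926, so e_3 = (-0.6963, -0.6963, -0.1741).

Q = [[0.7071, 0.1231, -0.6963], [-0.7071, 0.1231, -0.6963], [0.0000, -0.9847, -0.1741]], R = [[4.2426, -0.7071, -2.1213], [0.0000, 4.0620, -4.3082], [0.0000, 0.0000, 1.3926]]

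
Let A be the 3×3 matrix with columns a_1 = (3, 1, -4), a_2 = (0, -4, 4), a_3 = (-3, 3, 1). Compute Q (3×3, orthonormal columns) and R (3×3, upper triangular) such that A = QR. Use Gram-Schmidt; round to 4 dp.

a_1 = (3, 1, -4); ‖a_1‖ = 5.0990, so e_1 = (0.5883, 0.1961, -0.7845).
e_1·a_2 = 0.5883·0 + 0.1961·(-4) + (-0.7845)·4 = -3.9223.
u_2 = a_2 + 3.9223·e_1 = (2.3077, -3.2308, 0.9231).
‖u_2‖ = 4.0762, so e_2 = (0.5661, -0.7926, 0.2265).
e_1·a_3 = 0.5883·(-3) + 0.1961·3 + (-0.7845)·1 = -1.9612; e_2·a_3 = 0.5661·(-3) + (-0.7926)·3 + 0.2265·1 = -3.8497.
u_3 = a_3 + 1.9612·e_1 + 3.8497·e_2 = (0.3333, 0.3333, 0.3333).
‖u_3‖ = 0.5774, so e_3 = (0.5774, 0.5774, 0.5774).

Q = [[0.5883, 0.5661, 0.5774], [0.1961, -0.7926, 0.5774], [-0.7845, 0.2265, 0.5774]], R = [[5.0990, -3.9223, -1.9612], [0.0000, 4.0762, -3.8497], [0.0000, 0.0000, 0.5774]]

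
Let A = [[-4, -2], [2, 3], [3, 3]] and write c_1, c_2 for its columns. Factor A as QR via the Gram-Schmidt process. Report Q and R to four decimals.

Q = [[-0.7428, 0.6047], [0.3714, 0.7292], [0.5571, 0.3202]], R = [[5.3852, 4.2710], [0.0000, 1.9387]]

e_1 = c_1/‖c_1‖ = (-4, 2, 3)/5.3852 = (-0.7428, 0.3714, 0.5571).
r_{12} = e_1·c_2 = 4.2710.
u_2 = c_2 − 4.2710·e_1 = (1.1724, 1.4138, 0.6207).
‖u_2‖ = 1.9387, so e_2 = (0.6047, 0.7292, 0.3202).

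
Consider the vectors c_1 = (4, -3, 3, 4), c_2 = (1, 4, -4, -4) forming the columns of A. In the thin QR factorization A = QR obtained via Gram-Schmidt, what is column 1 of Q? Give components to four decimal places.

e_1 = c_1/‖c_1‖ = (4, -3, 3, 4)/7.0711 = (0.5657, -0.4243, 0.4243, 0.5657).

e_1 = (0.5657, -0.4243, 0.4243, 0.5657)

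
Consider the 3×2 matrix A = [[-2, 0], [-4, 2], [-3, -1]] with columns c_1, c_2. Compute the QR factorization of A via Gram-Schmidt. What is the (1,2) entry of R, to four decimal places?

r_{12} = -0.9285

c_1 = (-2, -4, -3); ‖c_1‖ = 5.3852, so q_1 = (-0.3714, -0.7428, -0.5571).
r_{12} = q_1·c_2 = -0.9285.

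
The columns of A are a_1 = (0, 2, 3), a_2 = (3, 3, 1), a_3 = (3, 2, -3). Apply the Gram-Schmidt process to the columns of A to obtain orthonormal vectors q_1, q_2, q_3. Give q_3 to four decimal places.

a_1 = (0, 2, 3); ‖a_1‖ = 3.6056, so q_1 = (0.0000, 0.5547, 0.8321).
q_1·a_2 = 0.0000·3 + 0.5547·3 + 0.8321·1 = 2.4962.
u_2 = a_2 − 2.4962·q_1 = (3.0000, 1.6154, -1.0769).
‖u_2‖ = 3.5734, so q_2 = (0.8395, 0.4521, -0.3014).
q_1·a_3 = 0.0000·3 + 0.5547·2 + 0.8321·(-3) = -1.3868; q_2·a_3 = 0.8395·3 + 0.4521·2 + (-0.3014)·(-3) = 4.3268.
u_3 = a_3 + 1.3868·q_1 − 4.3268·q_2 = (-0.6325, 0.8133, -0.5422).
‖u_3‖ = 1.1642, so q_3 = (-0.5433, 0.6985, -0.4657).

q_3 = (-0.5433, 0.6985, -0.4657)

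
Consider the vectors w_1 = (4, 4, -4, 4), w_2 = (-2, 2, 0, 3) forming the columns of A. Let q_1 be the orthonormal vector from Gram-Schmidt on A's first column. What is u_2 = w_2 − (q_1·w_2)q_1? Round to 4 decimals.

u_2 = (-2.7500, 1.2500, 0.7500, 2.2500)

q_1 = w_1/‖w_1‖ = (4, 4, -4, 4)/8.0000 = (0.5000, 0.5000, -0.5000, 0.5000).
r_{12} = q_1·w_2 = 1.5000.
u_2 = w_2 − 1.5000·q_1 = (-2.7500, 1.2500, 0.7500, 2.2500).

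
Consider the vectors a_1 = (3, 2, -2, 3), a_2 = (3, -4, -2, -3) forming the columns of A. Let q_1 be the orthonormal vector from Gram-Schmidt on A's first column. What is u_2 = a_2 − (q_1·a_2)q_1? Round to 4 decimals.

u_2 = (3.4615, -3.6923, -2.3077, -2.5385)

a_1 = (3, 2, -2, 3); ‖a_1‖ = 5.0990, so q_1 = (0.5883, 0.3922, -0.3922, 0.5883).
q_1·a_2 = 0.5883·3 + 0.3922·(-4) + (-0.3922)·(-2) + 0.5883·(-3) = -0.7845.
u_2 = a_2 + 0.7845·q_1 = (3.4615, -3.6923, -2.3077, -2.5385).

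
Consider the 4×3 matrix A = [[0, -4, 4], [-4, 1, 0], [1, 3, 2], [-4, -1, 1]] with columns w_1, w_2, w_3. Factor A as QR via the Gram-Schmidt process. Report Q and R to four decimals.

Q = [[0.0000, -0.7737, 0.5861], [-0.6963, 0.2638, 0.0762], [0.1741, 0.5627, 0.7972], [-0.6963, -0.1231, 0.1231]], R = [[5.7446, 0.5222, -0.3482], [0.0000, 5.1698, -2.0926], [0.0000, 0.0000, 4.0620]]

w_1 = (0, -4, 1, -4); ‖w_1‖ = 5.7446, so q_1 = (0.0000, -0.6963, 0.1741, -0.6963).
q_1·w_2 = 0.0000·(-4) + (-0.6963)·1 + 0.1741·3 + (-0.6963)·(-1) = 0.5222.
u_2 = w_2 − 0.5222·q_1 = (-4.0000, 1.3636, 2.9091, -0.6364).
‖u_2‖ = 5.1698, so q_2 = (-0.7737, 0.2638, 0.5627, -0.1231).
q_1·w_3 = 0.0000·4 + (-0.6963)·0 + 0.1741·2 + (-0.6963)·1 = -0.3482; q_2·w_3 = (-0.7737)·4 + 0.2638·0 + 0.5627·2 + (-0.1231)·1 = -2.0926.
u_3 = w_3 + 0.3482·q_1 + 2.0926·q_2 = (2.3810, 0.3095, 3.2381, 0.5000).
‖u_3‖ = 4.0620, so q_3 = (0.5861, 0.0762, 0.7972, 0.1231).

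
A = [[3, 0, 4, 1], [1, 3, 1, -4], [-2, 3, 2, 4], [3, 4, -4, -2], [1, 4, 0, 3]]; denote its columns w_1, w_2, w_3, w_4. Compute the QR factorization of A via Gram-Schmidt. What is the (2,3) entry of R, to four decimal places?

e_1 = w_1/‖w_1‖ = (3, 1, -2, 3, 1)/4.8990 = (0.6124, 0.2041, -0.4082, 0.6124, 0.2041).
r_{12} = e_1·w_2 = 2.6536.
u_2 = w_2 − 2.6536·e_1 = (-1.6250, 2.4583, 4.0833, 2.3750, 3.4583).
‖u_2‖ = 6.5543, so e_2 = (-0.2479, 0.3751, 0.6230, 0.3624, 0.5276).
r_{23} = e_2·w_3 = -0.8201.

r_{23} = -0.8201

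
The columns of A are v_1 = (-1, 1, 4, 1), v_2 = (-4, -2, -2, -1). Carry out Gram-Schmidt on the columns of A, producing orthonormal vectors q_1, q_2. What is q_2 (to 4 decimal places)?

v_1 = (-1, 1, 4, 1); ‖v_1‖ = 4.3589, so q_1 = (-0.2294, 0.2294, 0.9177, 0.2294).
q_1·v_2 = (-0.2294)·(-4) + 0.2294·(-2) + 0.9177·(-2) + 0.2294·(-1) = -1.6059.
u_2 = v_2 + 1.6059·q_1 = (-4.3684, -1.6316, -0.5263, -0.6316).
‖u_2‖ = 4.7351, so q_2 = (-0.9226, -0.3446, -0.1112, -0.1334).

q_2 = (-0.9226, -0.3446, -0.1112, -0.1334)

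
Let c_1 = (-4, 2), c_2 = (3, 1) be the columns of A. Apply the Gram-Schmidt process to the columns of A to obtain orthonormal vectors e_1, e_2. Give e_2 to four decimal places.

c_1 = (-4, 2); ‖c_1‖ = 4.4721, so e_1 = (-0.8944, 0.4472).
e_1·c_2 = (-0.8944)·3 + 0.4472·1 = -2.2361.
u_2 = c_2 + 2.2361·e_1 = (1.0000, 2.0000).
‖u_2‖ = 2.2361, so e_2 = (0.4472, 0.8944).

e_2 = (0.4472, 0.8944)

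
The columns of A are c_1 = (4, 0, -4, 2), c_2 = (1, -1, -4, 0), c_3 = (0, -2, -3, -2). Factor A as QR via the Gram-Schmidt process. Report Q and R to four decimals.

c_1 = (4, 0, -4, 2); ‖c_1‖ = 6.0000, so e_1 = (0.6667, 0.0000, -0.6667, 0.3333).
e_1·c_2 = 0.6667·1 + 0.0000·(-1) + (-0.6667)·(-4) + 0.3333·0 = 3.3333.
u_2 = c_2 − 3.3333·e_1 = (-1.2222, -1.0000, -1.7778, -1.1111).
‖u_2‖ = 2.6247, so e_2 = (-0.4657, -0.3810, -0.6773, -0.4233).
e_1·c_3 = 0.6667·0 + 0.0000·(-2) + (-0.6667)·(-3) + 0.3333·(-2) = 1.3333; e_2·c_3 = (-0.4657)·0 + (-0.3810)·(-2) + (-0.6773)·(-3) + (-0.4233)·(-2) = 3.6407.
u_3 = c_3 − 1.3333·e_1 − 3.6407·e_2 = (0.8065, -0.6129, 0.3548, -0.9032).
‖u_3‖ = 1.4028, so e_3 = (0.5749, -0.4369, 0.2530, -0.6439).

Q = [[0.6667, -0.4657, 0.5749], [0.0000, -0.3810, -0.4369], [-0.6667, -0.6773, 0.2530], [0.3333, -0.4233, -0.6439]], R = [[6.0000, 3.3333, 1.3333], [0.0000, 2.6247, 3.6407], [0.0000, 0.0000, 1.4028]]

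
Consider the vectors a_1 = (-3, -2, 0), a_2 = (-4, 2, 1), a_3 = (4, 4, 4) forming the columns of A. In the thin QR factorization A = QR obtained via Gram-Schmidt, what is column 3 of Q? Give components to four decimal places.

e_1 = a_1/‖a_1‖ = (-3, -2, 0)/3.6056 = (-0.8321, -0.5547, 0.0000).
r_{12} = e_1·a_2 = 2.2188.
u_2 = a_2 − 2.2188·e_1 = (-2.1538, 3.2308, 1.0000).
‖u_2‖ = 4.0096, so e_2 = (-0.5372, 0.8058, 0.2494).
r_{13} = e_1·a_3 = -5.5470; r_{23} = e_2·a_3 = 2.0719.
u_3 = a_3 + 5.5470·e_1 − 2.0719·e_2 = (0.4976, -0.7464, 3.4833).
‖u_3‖ = 3.5969, so e_3 = (0.1383, -0.2075, 0.9684).

e_3 = (0.1383, -0.2075, 0.9684)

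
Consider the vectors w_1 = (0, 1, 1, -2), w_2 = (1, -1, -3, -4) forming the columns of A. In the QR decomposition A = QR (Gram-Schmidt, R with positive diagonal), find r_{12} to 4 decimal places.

w_1 = (0, 1, 1, -2); ‖w_1‖ = 2.4495, so e_1 = (0.0000, 0.4082, 0.4082, -0.8165).
r_{12} = e_1·w_2 = 1.6330.

r_{12} = 1.6330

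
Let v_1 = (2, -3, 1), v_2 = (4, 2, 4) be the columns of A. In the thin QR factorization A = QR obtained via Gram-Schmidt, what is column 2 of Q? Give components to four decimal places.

v_1 = (2, -3, 1); ‖v_1‖ = 3.7417, so e_1 = (0.5345, -0.8018, 0.2673).
e_1·v_2 = 0.5345·4 + (-0.8018)·2 + 0.2673·4 = 1.6036.
u_2 = v_2 − 1.6036·e_1 = (3.1429, 3.2857, 3.5714).
‖u_2‖ = 5.7817, so e_2 = (0.5436, 0.5683, 0.6177).

e_2 = (0.5436, 0.5683, 0.6177)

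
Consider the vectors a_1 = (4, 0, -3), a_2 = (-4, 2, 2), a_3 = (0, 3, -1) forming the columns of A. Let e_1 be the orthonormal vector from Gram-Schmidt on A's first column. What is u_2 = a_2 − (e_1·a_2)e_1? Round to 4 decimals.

a_1 = (4, 0, -3); ‖a_1‖ = 5.0000, so e_1 = (0.8000, 0.0000, -0.6000).
e_1·a_2 = 0.8000·(-4) + 0.0000·2 + (-0.6000)·2 = -4.4000.
u_2 = a_2 + 4.4000·e_1 = (-0.4800, 2.0000, -0.6400).

u_2 = (-0.4800, 2.0000, -0.6400)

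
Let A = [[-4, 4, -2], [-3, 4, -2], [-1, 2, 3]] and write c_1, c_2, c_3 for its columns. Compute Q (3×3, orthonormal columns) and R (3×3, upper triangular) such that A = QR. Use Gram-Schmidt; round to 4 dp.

Q = [[-0.7845, -0.5230, 0.3333], [-0.5883, 0.4576, -0.6667], [-0.1961, 0.7191, 0.6667]], R = [[5.0990, -5.8835, 2.1573], [0.0000, 1.1767, 2.2880], [0.0000, 0.0000, 2.6667]]

c_1 = (-4, -3, -1); ‖c_1‖ = 5.0990, so q_1 = (-0.7845, -0.5883, -0.1961).
q_1·c_2 = (-0.7845)·4 + (-0.5883)·4 + (-0.1961)·2 = -5.8835.
u_2 = c_2 + 5.8835·q_1 = (-0.6154, 0.5385, 0.8462).
‖u_2‖ = 1.1767, so q_2 = (-0.5230, 0.4576, 0.7191).
q_1·c_3 = (-0.7845)·(-2) + (-0.5883)·(-2) + (-0.1961)·3 = 2.1573; q_2·c_3 = (-0.5230)·(-2) + 0.4576·(-2) + 0.7191·3 = 2.2880.
u_3 = c_3 − 2.1573·q_1 − 2.2880·q_2 = (0.8889, -1.7778, 1.7778).
‖u_3‖ = 2.6667, so q_3 = (0.3333, -0.6667, 0.6667).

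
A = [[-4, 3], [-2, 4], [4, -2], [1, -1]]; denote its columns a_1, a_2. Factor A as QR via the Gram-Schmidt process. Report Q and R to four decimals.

e_1 = a_1/‖a_1‖ = (-4, -2, 4, 1)/6.0828 = (-0.6576, -0.3288, 0.6576, 0.1644).
r_{12} = e_1·a_2 = -4.7676.
u_2 = a_2 + 4.7676·e_1 = (-0.1351, 2.4324, 1.1351, -0.2162).
‖u_2‖ = 2.6963, so e_2 = (-0.0501, 0.9021, 0.4210, -0.0802).

Q = [[-0.6576, -0.0501], [-0.3288, 0.9021], [0.6576, 0.4210], [0.1644, -0.0802]], R = [[6.0828, -4.7676], [0.0000, 2.6963]]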